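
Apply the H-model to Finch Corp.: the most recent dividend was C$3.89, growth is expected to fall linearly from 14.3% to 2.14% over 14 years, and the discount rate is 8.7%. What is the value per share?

C$111.04

H-model: P₀ = D₀[(1+g_L) + H(g_S−g_L)]/(r−g_L), with H = 14/2 = 7.
P₀ = 3.89 × [(1+0.0214) + 7×(0.143−0.0214)] / (0.087−0.0214)
   = 3.89 × 1.8726 / 0.0656 = 111.0429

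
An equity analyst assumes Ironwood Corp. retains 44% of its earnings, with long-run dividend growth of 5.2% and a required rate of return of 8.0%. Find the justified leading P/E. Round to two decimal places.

20.00

Payout ratio b = 1 − 0.44 = 0.56.
Justified leading P/E = b/(r−g) = 0.56/(0.08−0.052) = 20.0000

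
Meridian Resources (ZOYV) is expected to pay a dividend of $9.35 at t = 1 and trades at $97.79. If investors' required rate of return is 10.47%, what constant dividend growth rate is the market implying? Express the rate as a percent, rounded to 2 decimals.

0.91%

From P₀ = D₁/(r − g), the implied growth is g = r − D₁/P₀.
g = 0.1047 − 9.35/97.79 = 0.1047 − 0.09561 = 0.00909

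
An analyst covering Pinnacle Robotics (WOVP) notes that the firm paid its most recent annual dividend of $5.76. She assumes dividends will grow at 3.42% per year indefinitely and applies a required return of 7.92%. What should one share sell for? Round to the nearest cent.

$132.38

Gordon growth model: P₀ = D₁/(r − g). D₁ = 5.76 × (1 + 0.0342) = 5.9570.
P₀ = 5.9570 / (0.0792 − 0.0342) = 5.9570 / 0.045 = 132.3776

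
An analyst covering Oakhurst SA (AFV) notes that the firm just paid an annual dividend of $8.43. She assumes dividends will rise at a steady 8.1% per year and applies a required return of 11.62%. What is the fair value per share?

Gordon growth model: P₀ = D₁/(r − g). D₁ = 8.43 × (1 + 0.081) = 9.1128.
P₀ = 9.1128 / (0.1162 − 0.081) = 9.1128 / 0.0352 = 258.8872

$258.89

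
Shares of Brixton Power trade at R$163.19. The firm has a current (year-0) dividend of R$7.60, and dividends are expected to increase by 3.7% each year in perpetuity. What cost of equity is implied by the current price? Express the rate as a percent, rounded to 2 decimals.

Rearranging the constant-growth DDM: r = D₁/P₀ + g.
D₁ = 7.60 × (1 + 0.037) = 7.8812.
r = 7.8812 / 163.19 + 0.037 = 0.04829 + 0.037 = 0.08529

8.53%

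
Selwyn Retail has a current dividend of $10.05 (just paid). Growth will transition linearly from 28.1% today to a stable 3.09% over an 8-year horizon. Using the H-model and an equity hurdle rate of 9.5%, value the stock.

H-model: P₀ = D₀[(1+g_L) + H(g_S−g_L)]/(r−g_L), with H = 8/2 = 4.
P₀ = 10.05 × [(1+0.0309) + 4×(0.281−0.0309)] / (0.095−0.0309)
   = 10.05 × 2.0313 / 0.0641 = 318.4800

$318.48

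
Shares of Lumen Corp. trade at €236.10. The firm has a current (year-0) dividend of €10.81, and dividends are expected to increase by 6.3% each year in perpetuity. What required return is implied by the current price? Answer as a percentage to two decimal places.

11.17%

Rearranging the constant-growth DDM: r = D₁/P₀ + g.
D₁ = 10.81 × (1 + 0.063) = 11.4910.
r = 11.4910 / 236.10 + 0.063 = 0.04867 + 0.063 = 0.11167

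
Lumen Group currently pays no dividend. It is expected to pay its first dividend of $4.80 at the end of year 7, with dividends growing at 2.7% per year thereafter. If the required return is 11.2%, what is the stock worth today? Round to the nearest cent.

Deferred-dividend DDM. At t=6 the remaining stream is a growing perpetuity with first payment D_7 = 4.80.
V_6 = D_7/(r−g) = 4.80/(0.112−0.027) = 56.4706
P₀ = V_6/(1+r)^6 = 56.4706/(1+0.112)^6 = 29.8671

$29.87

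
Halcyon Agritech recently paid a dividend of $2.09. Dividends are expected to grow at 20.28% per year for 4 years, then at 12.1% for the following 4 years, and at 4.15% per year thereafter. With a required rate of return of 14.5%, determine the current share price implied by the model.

$42.66

Three-stage DDM. Project D₁…D_8; terminal Gordon value at t=8 with g = 0.0415; discount at r = 0.145.
D_1 = 2.5139
D_2 = 3.0237
D_3 = 3.6369
D_4 = 4.3744
D_5 = 4.9037
D_6 = 5.4971
D_7 = 6.1622
D_8 = 6.9078
TV_8 = 7.1945/(0.145−0.0415) = 69.5122
P₀ = Σ Dₜ/(1+r)ᵗ + TV_8/(1+r)^8 = 42.6573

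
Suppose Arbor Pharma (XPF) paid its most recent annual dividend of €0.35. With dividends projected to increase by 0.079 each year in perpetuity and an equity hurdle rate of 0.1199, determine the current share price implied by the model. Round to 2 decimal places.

€9.23

Gordon growth model: P₀ = D₁/(r − g). D₁ = 0.35 × (1 + 0.079) = 0.3776.
P₀ = 0.3776 / (0.1199 − 0.079) = 0.3776 / 0.0409 = 9.2335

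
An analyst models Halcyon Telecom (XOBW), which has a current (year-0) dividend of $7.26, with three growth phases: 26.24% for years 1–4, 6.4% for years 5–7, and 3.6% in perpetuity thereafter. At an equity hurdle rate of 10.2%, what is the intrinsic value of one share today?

Three-stage DDM. Project D₁…D_7; terminal Gordon value at t=7 with g = 0.036; discount at r = 0.102.
D_1 = 9.1650
D_2 = 11.5699
D_3 = 14.6059
D_4 = 18.4385
D_5 = 19.6185
D_6 = 20.8741
D_7 = 22.2100
TV_7 = 23.0096/(0.102−0.036) = 348.6304
P₀ = Σ Dₜ/(1+r)ᵗ + TV_7/(1+r)^7 = 252.8824

$252.88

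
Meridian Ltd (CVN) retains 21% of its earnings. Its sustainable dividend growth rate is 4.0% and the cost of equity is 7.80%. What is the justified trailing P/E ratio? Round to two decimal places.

Payout ratio b = 1 − 0.21 = 0.79.
Justified trailing P/E = b(1+g)/(r−g) = 0.79×(1+0.04)/(0.078−0.04) = 21.6211

21.62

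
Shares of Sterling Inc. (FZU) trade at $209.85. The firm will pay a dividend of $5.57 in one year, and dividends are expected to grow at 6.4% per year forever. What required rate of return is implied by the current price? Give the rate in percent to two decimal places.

9.05%

Rearranging the constant-growth DDM: r = D₁/P₀ + g.
r = 5.5700 / 209.85 + 0.064 = 0.02654 + 0.064 = 0.09054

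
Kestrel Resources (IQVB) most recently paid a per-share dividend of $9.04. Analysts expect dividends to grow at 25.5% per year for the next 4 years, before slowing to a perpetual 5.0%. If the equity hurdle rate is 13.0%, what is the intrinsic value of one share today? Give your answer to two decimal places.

Two-stage DDM. Project D₁…D_4 at 0.255, terminal growth 0.05, discount at r = 0.13.
D_1 = 11.3452
D_2 = 14.2382
D_3 = 17.8690
D_4 = 22.4256
Terminal value at t=4: TV = D_5/(r−g) = 23.5468/(0.13−0.05) = 294.3355
P₀ = 11.3452/(1+0.13)^1 + 14.2382/(1+0.13)^2 + 17.8690/(1+0.13)^3 + 22.4256/(1+0.13)^4 + 294.3355/(1+0.13)^4 = 227.8502

$227.85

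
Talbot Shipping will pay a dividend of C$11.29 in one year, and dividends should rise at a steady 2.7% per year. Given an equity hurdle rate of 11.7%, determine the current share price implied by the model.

C$125.44

Gordon growth model: P₀ = D₁/(r − g), with D₁ = 11.29 given directly.
P₀ = 11.2900 / (0.117 − 0.027) = 11.2900 / 0.09 = 125.4444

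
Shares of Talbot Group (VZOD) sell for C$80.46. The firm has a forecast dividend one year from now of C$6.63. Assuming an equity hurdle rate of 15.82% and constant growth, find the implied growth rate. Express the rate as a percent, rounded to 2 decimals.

From P₀ = D₁/(r − g), the implied growth is g = r − D₁/P₀.
g = 0.1582 − 6.63/80.46 = 0.1582 − 0.08240 = 0.07580

7.58%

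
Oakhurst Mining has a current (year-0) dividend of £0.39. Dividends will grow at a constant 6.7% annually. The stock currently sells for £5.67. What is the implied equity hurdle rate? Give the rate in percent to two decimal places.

Rearranging the constant-growth DDM: r = D₁/P₀ + g.
D₁ = 0.39 × (1 + 0.067) = 0.4161.
r = 0.4161 / 5.67 + 0.067 = 0.07339 + 0.067 = 0.14039

14.04%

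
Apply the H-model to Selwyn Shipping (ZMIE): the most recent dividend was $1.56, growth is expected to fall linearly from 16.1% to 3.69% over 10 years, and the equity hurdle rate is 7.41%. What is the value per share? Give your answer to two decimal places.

H-model: P₀ = D₀[(1+g_L) + H(g_S−g_L)]/(r−g_L), with H = 10/2 = 5.
P₀ = 1.56 × [(1+0.0369) + 5×(0.161−0.0369)] / (0.0741−0.0369)
   = 1.56 × 1.6574 / 0.0372 = 69.5039

$69.50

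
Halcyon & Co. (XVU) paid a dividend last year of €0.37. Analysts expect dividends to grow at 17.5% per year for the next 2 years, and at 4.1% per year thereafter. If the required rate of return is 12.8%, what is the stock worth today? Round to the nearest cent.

€5.59

Two-stage DDM. Project D₁…D_2 at 0.175, terminal growth 0.041, discount at r = 0.128.
D_1 = 0.4348
D_2 = 0.5108
Terminal value at t=2: TV = D_3/(r−g) = 0.5318/(0.128−0.041) = 6.1124
P₀ = 0.4348/(1+0.128)^1 + 0.5108/(1+0.128)^2 + 6.1124/(1+0.128)^2 = 5.5908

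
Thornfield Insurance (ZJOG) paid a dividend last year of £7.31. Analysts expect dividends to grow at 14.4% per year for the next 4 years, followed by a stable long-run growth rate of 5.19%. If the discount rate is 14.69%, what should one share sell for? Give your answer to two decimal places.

£109.18

Two-stage DDM. Project D₁…D_4 at 0.144, terminal growth 0.0519, discount at r = 0.1469.
D_1 = 8.3626
D_2 = 9.5669
D_3 = 10.9445
D_4 = 12.5205
Terminal value at t=4: TV = D_5/(r−g) = 13.1703/(0.1469−0.0519) = 138.6348
P₀ = 8.3626/(1+0.1469)^1 + 9.5669/(1+0.1469)^2 + 10.9445/(1+0.1469)^3 + 12.5205/(1+0.1469)^4 + 138.6348/(1+0.1469)^4 = 109.1810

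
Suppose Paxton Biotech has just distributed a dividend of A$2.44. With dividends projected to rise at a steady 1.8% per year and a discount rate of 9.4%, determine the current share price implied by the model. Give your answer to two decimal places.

A$32.68

Gordon growth model: P₀ = D₁/(r − g). D₁ = 2.44 × (1 + 0.018) = 2.4839.
P₀ = 2.4839 / (0.094 − 0.018) = 2.4839 / 0.076 = 32.6832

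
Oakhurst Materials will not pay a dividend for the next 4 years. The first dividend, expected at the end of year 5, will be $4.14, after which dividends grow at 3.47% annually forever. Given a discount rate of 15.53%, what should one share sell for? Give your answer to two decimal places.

$19.27

Deferred-dividend DDM. At t=4 the remaining stream is a growing perpetuity with first payment D_5 = 4.14.
V_4 = D_5/(r−g) = 4.14/(0.1553−0.0347) = 34.3284
P₀ = V_4/(1+r)^4 = 34.3284/(1+0.1553)^4 = 19.2697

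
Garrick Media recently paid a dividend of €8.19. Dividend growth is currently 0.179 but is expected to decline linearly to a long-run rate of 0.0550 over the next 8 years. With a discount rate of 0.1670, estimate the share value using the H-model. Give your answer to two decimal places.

€113.42

H-model: P₀ = D₀[(1+g_L) + H(g_S−g_L)]/(r−g_L), with H = 8/2 = 4.
P₀ = 8.19 × [(1+0.055) + 4×(0.179−0.055)] / (0.167−0.055)
   = 8.19 × 1.5510 / 0.112 = 113.4169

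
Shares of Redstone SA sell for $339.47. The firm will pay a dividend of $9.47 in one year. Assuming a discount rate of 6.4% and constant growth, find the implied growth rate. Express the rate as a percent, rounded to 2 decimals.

3.61%

From P₀ = D₁/(r − g), the implied growth is g = r − D₁/P₀.
g = 0.064 − 9.47/339.47 = 0.064 − 0.02790 = 0.03610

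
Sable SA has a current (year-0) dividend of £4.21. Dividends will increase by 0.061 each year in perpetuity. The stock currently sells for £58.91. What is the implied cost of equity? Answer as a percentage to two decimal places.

Rearranging the constant-growth DDM: r = D₁/P₀ + g.
D₁ = 4.21 × (1 + 0.061) = 4.4668.
r = 4.4668 / 58.91 + 0.061 = 0.07582 + 0.061 = 0.13682

13.68%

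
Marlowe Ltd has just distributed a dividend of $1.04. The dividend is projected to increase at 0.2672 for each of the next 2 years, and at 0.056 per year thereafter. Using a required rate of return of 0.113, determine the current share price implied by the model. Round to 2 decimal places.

Two-stage DDM. Project D₁…D_2 at 0.2672, terminal growth 0.056, discount at r = 0.113.
D_1 = 1.3179
D_2 = 1.6700
Terminal value at t=2: TV = D_3/(r−g) = 1.7635/(0.113−0.056) = 30.9395
P₀ = 1.3179/(1+0.113)^1 + 1.6700/(1+0.113)^2 + 30.9395/(1+0.113)^2 = 27.5082

$27.51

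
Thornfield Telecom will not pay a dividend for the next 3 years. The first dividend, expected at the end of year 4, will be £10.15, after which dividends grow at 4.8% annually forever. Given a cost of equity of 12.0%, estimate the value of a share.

£100.34

Deferred-dividend DDM. At t=3 the remaining stream is a growing perpetuity with first payment D_4 = 10.15.
V_3 = D_4/(r−g) = 10.15/(0.12−0.048) = 140.9722
P₀ = V_3/(1+r)^3 = 140.9722/(1+0.12)^3 = 100.3412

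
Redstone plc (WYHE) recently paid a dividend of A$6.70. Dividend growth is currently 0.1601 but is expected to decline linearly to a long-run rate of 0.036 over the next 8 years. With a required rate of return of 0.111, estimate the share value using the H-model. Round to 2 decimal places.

A$136.89

H-model: P₀ = D₀[(1+g_L) + H(g_S−g_L)]/(r−g_L), with H = 8/2 = 4.
P₀ = 6.70 × [(1+0.036) + 4×(0.1601−0.036)] / (0.111−0.036)
   = 6.70 × 1.5324 / 0.075 = 136.8944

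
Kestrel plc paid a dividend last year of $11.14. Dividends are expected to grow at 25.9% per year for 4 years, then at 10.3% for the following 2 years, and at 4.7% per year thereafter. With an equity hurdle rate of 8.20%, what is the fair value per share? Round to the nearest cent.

$742.88

Three-stage DDM. Project D₁…D_6; terminal Gordon value at t=6 with g = 0.047; discount at r = 0.082.
D_1 = 14.0253
D_2 = 17.6578
D_3 = 22.2312
D_4 = 27.9890
D_5 = 30.8719
D_6 = 34.0517
TV_6 = 35.6522/(0.082−0.047) = 1018.6331
P₀ = Σ Dₜ/(1+r)ᵗ + TV_6/(1+r)^6 = 742.8806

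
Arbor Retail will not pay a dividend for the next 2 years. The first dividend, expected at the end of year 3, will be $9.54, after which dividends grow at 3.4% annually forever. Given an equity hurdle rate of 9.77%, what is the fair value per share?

Deferred-dividend DDM. At t=2 the remaining stream is a growing perpetuity with first payment D_3 = 9.54.
V_2 = D_3/(r−g) = 9.54/(0.0977−0.034) = 149.7645
P₀ = V_2/(1+r)^2 = 149.7645/(1+0.0977)^2 = 124.2916

$124.29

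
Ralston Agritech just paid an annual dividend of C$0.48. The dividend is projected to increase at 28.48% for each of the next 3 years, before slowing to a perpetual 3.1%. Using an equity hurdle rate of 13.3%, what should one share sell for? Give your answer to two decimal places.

C$8.94

Two-stage DDM. Project D₁…D_3 at 0.2848, terminal growth 0.031, discount at r = 0.133.
D_1 = 0.6167
D_2 = 0.7923
D_3 = 1.0180
Terminal value at t=3: TV = D_4/(r−g) = 1.0496/(0.133−0.031) = 10.2898
P₀ = 0.6167/(1+0.133)^1 + 0.7923/(1+0.133)^2 + 1.0180/(1+0.133)^3 + 10.2898/(1+0.133)^3 = 8.9363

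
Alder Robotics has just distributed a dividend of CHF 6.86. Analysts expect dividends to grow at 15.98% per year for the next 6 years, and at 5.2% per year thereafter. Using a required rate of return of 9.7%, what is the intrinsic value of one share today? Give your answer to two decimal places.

Two-stage DDM. Project D₁…D_6 at 0.1598, terminal growth 0.052, discount at r = 0.097.
D_1 = 7.9562
D_2 = 9.2276
D_3 = 10.7022
D_4 = 12.4124
D_5 = 14.3959
D_6 = 16.6964
Terminal value at t=6: TV = D_7/(r−g) = 17.5646/(0.097−0.052) = 390.3246
P₀ = 7.9562/(1+0.097)^1 + 9.2276/(1+0.097)^2 + 10.7022/(1+0.097)^3 + 12.4124/(1+0.097)^4 + 14.3959/(1+0.097)^5 + 16.6964/(1+0.097)^6 + 390.3246/(1+0.097)^6 = 274.2086

CHF 274.21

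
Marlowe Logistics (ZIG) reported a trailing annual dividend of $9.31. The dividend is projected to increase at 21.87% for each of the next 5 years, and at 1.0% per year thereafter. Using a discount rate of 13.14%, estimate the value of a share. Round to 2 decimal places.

Two-stage DDM. Project D₁…D_5 at 0.2187, terminal growth 0.01, discount at r = 0.1314.
D_1 = 11.3461
D_2 = 13.8275
D_3 = 16.8516
D_4 = 20.5370
D_5 = 25.0284
Terminal value at t=5: TV = D_6/(r−g) = 25.2787/(0.1314−0.01) = 208.2267
P₀ = 11.3461/(1+0.1314)^1 + 13.8275/(1+0.1314)^2 + 16.8516/(1+0.1314)^3 + 20.5370/(1+0.1314)^4 + 25.0284/(1+0.1314)^5 + 208.2267/(1+0.1314)^5 = 170.8199

$170.82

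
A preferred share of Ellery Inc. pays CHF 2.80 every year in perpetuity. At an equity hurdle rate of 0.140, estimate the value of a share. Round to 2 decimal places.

Zero-growth DDM (perpetuity): P₀ = D/r = 2.80 / 0.14 = 20.0000

CHF 20.00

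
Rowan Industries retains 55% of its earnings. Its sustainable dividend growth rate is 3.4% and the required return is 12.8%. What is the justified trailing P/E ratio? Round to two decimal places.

4.95

Payout ratio b = 1 − 0.55 = 0.45.
Justified trailing P/E = b(1+g)/(r−g) = 0.45×(1+0.034)/(0.128−0.034) = 4.9500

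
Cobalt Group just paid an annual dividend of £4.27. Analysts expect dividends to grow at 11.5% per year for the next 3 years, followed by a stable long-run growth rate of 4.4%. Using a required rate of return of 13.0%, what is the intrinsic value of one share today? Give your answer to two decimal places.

Two-stage DDM. Project D₁…D_3 at 0.115, terminal growth 0.044, discount at r = 0.13.
D_1 = 4.7610
D_2 = 5.3086
D_3 = 5.9191
Terminal value at t=3: TV = D_4/(r−g) = 6.1795/(0.13−0.044) = 71.8546
P₀ = 4.7610/(1+0.13)^1 + 5.3086/(1+0.13)^2 + 5.9191/(1+0.13)^3 + 71.8546/(1+0.13)^3 = 62.2717

£62.27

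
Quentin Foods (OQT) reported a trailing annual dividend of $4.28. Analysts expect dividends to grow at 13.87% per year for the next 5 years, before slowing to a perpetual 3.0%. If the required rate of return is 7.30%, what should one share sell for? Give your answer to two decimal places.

$163.66

Two-stage DDM. Project D₁…D_5 at 0.1387, terminal growth 0.03, discount at r = 0.073.
D_1 = 4.8736
D_2 = 5.5496
D_3 = 6.3193
D_4 = 7.1958
D_5 = 8.1939
Terminal value at t=5: TV = D_6/(r−g) = 8.4397/(0.073−0.03) = 196.2724
P₀ = 4.8736/(1+0.073)^1 + 5.5496/(1+0.073)^2 + 6.3193/(1+0.073)^3 + 7.1958/(1+0.073)^4 + 8.1939/(1+0.073)^5 + 196.2724/(1+0.073)^5 = 163.6611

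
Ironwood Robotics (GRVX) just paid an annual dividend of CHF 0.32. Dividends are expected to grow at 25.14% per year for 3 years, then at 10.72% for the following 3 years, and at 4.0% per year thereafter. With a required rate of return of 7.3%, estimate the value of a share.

CHF 20.51

Three-stage DDM. Project D₁…D_6; terminal Gordon value at t=6 with g = 0.04; discount at r = 0.073.
D_1 = 0.4004
D_2 = 0.5011
D_3 = 0.6271
D_4 = 0.6943
D_5 = 0.7688
D_6 = 0.8512
TV_6 = 0.8852/(0.073−0.04) = 26.8248
P₀ = Σ Dₜ/(1+r)ᵗ + TV_6/(1+r)^6 = 20.5148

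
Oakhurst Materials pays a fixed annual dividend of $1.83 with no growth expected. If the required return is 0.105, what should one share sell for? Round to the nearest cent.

$17.43

Zero-growth DDM (perpetuity): P₀ = D/r = 1.83 / 0.105 = 17.4286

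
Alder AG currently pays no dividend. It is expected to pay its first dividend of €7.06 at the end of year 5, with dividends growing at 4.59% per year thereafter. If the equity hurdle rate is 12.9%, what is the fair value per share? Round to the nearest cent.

Deferred-dividend DDM. At t=4 the remaining stream is a growing perpetuity with first payment D_5 = 7.06.
V_4 = D_5/(r−g) = 7.06/(0.129−0.0459) = 84.9579
P₀ = V_4/(1+r)^4 = 84.9579/(1+0.129)^4 = 52.2911

€52.29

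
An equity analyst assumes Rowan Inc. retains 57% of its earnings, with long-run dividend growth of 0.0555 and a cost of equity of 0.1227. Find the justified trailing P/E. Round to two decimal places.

Payout ratio b = 1 − 0.57 = 0.43.
Justified trailing P/E = b(1+g)/(r−g) = 0.43×(1+0.0555)/(0.1227−0.0555) = 6.7539

6.75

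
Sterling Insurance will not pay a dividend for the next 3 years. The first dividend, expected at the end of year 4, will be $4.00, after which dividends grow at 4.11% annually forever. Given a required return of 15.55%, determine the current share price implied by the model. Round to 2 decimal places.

Deferred-dividend DDM. At t=3 the remaining stream is a growing perpetuity with first payment D_4 = 4.00.
V_3 = D_4/(r−g) = 4.00/(0.1555−0.0411) = 34.9650
P₀ = V_3/(1+r)^3 = 34.9650/(1+0.1555)^3 = 22.6634

$22.66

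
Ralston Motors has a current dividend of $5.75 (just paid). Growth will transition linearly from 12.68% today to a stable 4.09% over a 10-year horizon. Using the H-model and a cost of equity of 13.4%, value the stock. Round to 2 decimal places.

H-model: P₀ = D₀[(1+g_L) + H(g_S−g_L)]/(r−g_L), with H = 10/2 = 5.
P₀ = 5.75 × [(1+0.0409) + 5×(0.1268−0.0409)] / (0.134−0.0409)
   = 5.75 × 1.4704 / 0.0931 = 90.8142

$90.81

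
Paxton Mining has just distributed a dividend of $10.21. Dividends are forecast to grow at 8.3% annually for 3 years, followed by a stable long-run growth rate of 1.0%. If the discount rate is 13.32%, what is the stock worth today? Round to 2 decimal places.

Two-stage DDM. Project D₁…D_3 at 0.083, terminal growth 0.01, discount at r = 0.1332.
D_1 = 11.0574
D_2 = 11.9752
D_3 = 12.9691
Terminal value at t=3: TV = D_4/(r−g) = 13.0988/(0.1332−0.01) = 106.3217
P₀ = 11.0574/(1+0.1332)^1 + 11.9752/(1+0.1332)^2 + 12.9691/(1+0.1332)^3 + 106.3217/(1+0.1332)^3 = 101.0593

$101.06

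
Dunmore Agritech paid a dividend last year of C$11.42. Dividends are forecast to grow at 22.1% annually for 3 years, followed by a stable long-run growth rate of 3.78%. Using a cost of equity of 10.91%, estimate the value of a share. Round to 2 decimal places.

C$263.43

Two-stage DDM. Project D₁…D_3 at 0.221, terminal growth 0.0378, discount at r = 0.1091.
D_1 = 13.9438
D_2 = 17.0254
D_3 = 20.7880
Terminal value at t=3: TV = D_4/(r−g) = 21.5738/(0.1091−0.0378) = 302.5779
P₀ = 13.9438/(1+0.1091)^1 + 17.0254/(1+0.1091)^2 + 20.7880/(1+0.1091)^3 + 302.5779/(1+0.1091)^3 = 263.4313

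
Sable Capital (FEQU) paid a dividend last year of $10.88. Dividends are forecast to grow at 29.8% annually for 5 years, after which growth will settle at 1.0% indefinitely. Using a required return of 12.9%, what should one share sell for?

Two-stage DDM. Project D₁…D_5 at 0.298, terminal growth 0.01, discount at r = 0.129.
D_1 = 14.1222
D_2 = 18.3307
D_3 = 23.7932
D_4 = 30.8836
D_5 = 40.0869
Terminal value at t=5: TV = D_6/(r−g) = 40.4878/(0.129−0.01) = 340.2333
P₀ = 14.1222/(1+0.129)^1 + 18.3307/(1+0.129)^2 + 23.7932/(1+0.129)^3 + 30.8836/(1+0.129)^4 + 40.0869/(1+0.129)^5 + 340.2333/(1+0.129)^5 = 269.7704

$269.77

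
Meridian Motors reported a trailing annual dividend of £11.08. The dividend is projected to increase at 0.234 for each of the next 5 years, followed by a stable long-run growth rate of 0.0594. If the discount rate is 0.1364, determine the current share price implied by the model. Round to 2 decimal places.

Two-stage DDM. Project D₁…D_5 at 0.234, terminal growth 0.0594, discount at r = 0.1364.
D_1 = 13.6727
D_2 = 16.8721
D_3 = 20.8202
D_4 = 25.6921
D_5 = 31.7041
Terminal value at t=5: TV = D_6/(r−g) = 33.5873/(0.1364−0.0594) = 436.1991
P₀ = 13.6727/(1+0.1364)^1 + 16.8721/(1+0.1364)^2 + 20.8202/(1+0.1364)^3 + 25.6921/(1+0.1364)^4 + 31.7041/(1+0.1364)^5 + 436.1991/(1+0.1364)^5 = 301.5770

£301.58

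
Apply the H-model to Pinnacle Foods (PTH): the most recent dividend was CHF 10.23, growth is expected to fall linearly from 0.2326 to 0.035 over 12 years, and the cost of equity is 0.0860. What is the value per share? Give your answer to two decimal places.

CHF 445.43

H-model: P₀ = D₀[(1+g_L) + H(g_S−g_L)]/(r−g_L), with H = 12/2 = 6.
P₀ = 10.23 × [(1+0.035) + 6×(0.2326−0.035)] / (0.086−0.035)
   = 10.23 × 2.2206 / 0.051 = 445.4262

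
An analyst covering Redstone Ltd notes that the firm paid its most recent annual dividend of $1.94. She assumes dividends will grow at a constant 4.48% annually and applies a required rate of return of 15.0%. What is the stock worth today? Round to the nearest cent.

$19.27

Gordon growth model: P₀ = D₁/(r − g). D₁ = 1.94 × (1 + 0.0448) = 2.0269.
P₀ = 2.0269 / (0.15 − 0.0448) = 2.0269 / 0.1052 = 19.2672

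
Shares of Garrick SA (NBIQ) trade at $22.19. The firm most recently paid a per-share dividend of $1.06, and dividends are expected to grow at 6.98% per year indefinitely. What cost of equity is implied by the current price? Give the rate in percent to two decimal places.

12.09%

Rearranging the constant-growth DDM: r = D₁/P₀ + g.
D₁ = 1.06 × (1 + 0.0698) = 1.1340.
r = 1.1340 / 22.19 + 0.0698 = 0.05110 + 0.0698 = 0.12090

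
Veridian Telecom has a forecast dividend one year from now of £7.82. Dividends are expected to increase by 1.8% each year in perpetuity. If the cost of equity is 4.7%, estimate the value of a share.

Gordon growth model: P₀ = D₁/(r − g), with D₁ = 7.82 given directly.
P₀ = 7.8200 / (0.047 − 0.018) = 7.8200 / 0.029 = 269.6552

£269.66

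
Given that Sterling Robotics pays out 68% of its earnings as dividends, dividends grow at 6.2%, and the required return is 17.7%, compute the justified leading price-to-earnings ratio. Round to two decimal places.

5.91

Justified leading P/E = b/(r−g) = 0.68/(0.177−0.062) = 5.9130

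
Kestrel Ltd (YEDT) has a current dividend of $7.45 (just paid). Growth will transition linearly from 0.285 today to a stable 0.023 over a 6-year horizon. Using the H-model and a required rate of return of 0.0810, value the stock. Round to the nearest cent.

H-model: P₀ = D₀[(1+g_L) + H(g_S−g_L)]/(r−g_L), with H = 6/2 = 3.
P₀ = 7.45 × [(1+0.023) + 3×(0.285−0.023)] / (0.081−0.023)
   = 7.45 × 1.8090 / 0.058 = 232.3629

$232.36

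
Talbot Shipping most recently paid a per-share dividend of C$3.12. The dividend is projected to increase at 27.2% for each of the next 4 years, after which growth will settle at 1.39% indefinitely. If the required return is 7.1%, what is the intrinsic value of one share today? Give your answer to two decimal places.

Two-stage DDM. Project D₁…D_4 at 0.272, terminal growth 0.0139, discount at r = 0.071.
D_1 = 3.9686
D_2 = 5.0481
D_3 = 6.4212
D_4 = 8.1678
Terminal value at t=4: TV = D_5/(r−g) = 8.2813/(0.071−0.0139) = 145.0314
P₀ = 3.9686/(1+0.071)^1 + 5.0481/(1+0.071)^2 + 6.4212/(1+0.071)^3 + 8.1678/(1+0.071)^4 + 145.0314/(1+0.071)^4 = 129.7725

C$129.77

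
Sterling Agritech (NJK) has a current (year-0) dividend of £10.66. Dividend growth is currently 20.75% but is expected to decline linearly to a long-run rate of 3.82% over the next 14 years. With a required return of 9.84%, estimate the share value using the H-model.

H-model: P₀ = D₀[(1+g_L) + H(g_S−g_L)]/(r−g_L), with H = 14/2 = 7.
P₀ = 10.66 × [(1+0.0382) + 7×(0.2075−0.0382)] / (0.0984−0.0382)
   = 10.66 × 2.2233 / 0.0602 = 393.6940

£393.69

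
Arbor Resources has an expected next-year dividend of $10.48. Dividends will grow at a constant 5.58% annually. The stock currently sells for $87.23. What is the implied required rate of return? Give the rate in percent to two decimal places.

17.59%

Rearranging the constant-growth DDM: r = D₁/P₀ + g.
r = 10.4800 / 87.23 + 0.0558 = 0.12014 + 0.0558 = 0.17594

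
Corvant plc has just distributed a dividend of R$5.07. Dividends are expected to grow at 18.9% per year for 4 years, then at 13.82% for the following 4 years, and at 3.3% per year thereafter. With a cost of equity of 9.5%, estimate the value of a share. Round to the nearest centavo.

Three-stage DDM. Project D₁…D_8; terminal Gordon value at t=8 with g = 0.033; discount at r = 0.095.
D_1 = 6.0282
D_2 = 7.1676
D_3 = 8.5222
D_4 = 10.1329
D_5 = 11.5333
D_6 = 13.1272
D_7 = 14.9414
D_8 = 17.0063
TV_8 = 17.5675/(0.095−0.033) = 283.3468
P₀ = Σ Dₜ/(1+r)ᵗ + TV_8/(1+r)^8 = 193.1975

R$193.20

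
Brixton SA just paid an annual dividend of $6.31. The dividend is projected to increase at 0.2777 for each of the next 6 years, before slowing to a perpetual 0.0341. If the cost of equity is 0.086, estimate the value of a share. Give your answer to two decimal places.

$402.92

Two-stage DDM. Project D₁…D_6 at 0.2777, terminal growth 0.0341, discount at r = 0.086.
D_1 = 8.0623
D_2 = 10.3012
D_3 = 13.1618
D_4 = 16.8169
D_5 = 21.4869
D_6 = 27.4538
Terminal value at t=6: TV = D_7/(r−g) = 28.3900/(0.086−0.0341) = 547.0133
P₀ = 8.0623/(1+0.086)^1 + 10.3012/(1+0.086)^2 + 13.1618/(1+0.086)^3 + 16.8169/(1+0.086)^4 + 21.4869/(1+0.086)^5 + 27.4538/(1+0.086)^6 + 547.0133/(1+0.086)^6 = 402.9242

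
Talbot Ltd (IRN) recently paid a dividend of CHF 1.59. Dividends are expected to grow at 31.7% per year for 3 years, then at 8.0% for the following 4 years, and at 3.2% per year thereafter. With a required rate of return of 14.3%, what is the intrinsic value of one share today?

CHF 32.86

Three-stage DDM. Project D₁…D_7; terminal Gordon value at t=7 with g = 0.032; discount at r = 0.143.
D_1 = 2.0940
D_2 = 2.7578
D_3 = 3.6321
D_4 = 3.9226
D_5 = 4.2364
D_6 = 4.5754
D_7 = 4.9414
TV_7 = 5.0995/(0.143−0.032) = 45.9416
P₀ = Σ Dₜ/(1+r)ᵗ + TV_7/(1+r)^7 = 32.8610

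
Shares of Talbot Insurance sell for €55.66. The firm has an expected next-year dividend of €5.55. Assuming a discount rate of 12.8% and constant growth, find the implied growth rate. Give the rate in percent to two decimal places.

2.83%

From P₀ = D₁/(r − g), the implied growth is g = r − D₁/P₀.
g = 0.128 − 5.55/55.66 = 0.128 − 0.09971 = 0.02829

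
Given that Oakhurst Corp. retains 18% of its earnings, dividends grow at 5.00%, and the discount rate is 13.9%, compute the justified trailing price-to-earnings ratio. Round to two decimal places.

9.67

Payout ratio b = 1 − 0.18 = 0.82.
Justified trailing P/E = b(1+g)/(r−g) = 0.82×(1+0.05)/(0.139−0.05) = 9.6742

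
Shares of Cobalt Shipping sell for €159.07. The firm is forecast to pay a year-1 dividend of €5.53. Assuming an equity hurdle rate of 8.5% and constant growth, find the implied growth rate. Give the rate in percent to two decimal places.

5.02%

From P₀ = D₁/(r − g), the implied growth is g = r − D₁/P₀.
g = 0.085 − 5.53/159.07 = 0.085 − 0.03476 = 0.05024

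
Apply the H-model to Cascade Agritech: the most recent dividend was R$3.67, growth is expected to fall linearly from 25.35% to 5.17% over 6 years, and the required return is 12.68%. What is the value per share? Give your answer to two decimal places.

H-model: P₀ = D₀[(1+g_L) + H(g_S−g_L)]/(r−g_L), with H = 6/2 = 3.
P₀ = 3.67 × [(1+0.0517) + 3×(0.2535−0.0517)] / (0.1268−0.0517)
   = 3.67 × 1.6571 / 0.0751 = 80.9795

R$80.98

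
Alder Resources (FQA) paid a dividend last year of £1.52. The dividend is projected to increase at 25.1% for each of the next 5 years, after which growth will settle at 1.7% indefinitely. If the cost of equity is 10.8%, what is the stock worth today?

£42.27

Two-stage DDM. Project D₁…D_5 at 0.251, terminal growth 0.017, discount at r = 0.108.
D_1 = 1.9015
D_2 = 2.3788
D_3 = 2.9759
D_4 = 3.7228
D_5 = 4.6573
Terminal value at t=5: TV = D_6/(r−g) = 4.7364/(0.108−0.017) = 52.0487
P₀ = 1.9015/(1+0.108)^1 + 2.3788/(1+0.108)^2 + 2.9759/(1+0.108)^3 + 3.7228/(1+0.108)^4 + 4.6573/(1+0.108)^5 + 52.0487/(1+0.108)^5 = 42.2687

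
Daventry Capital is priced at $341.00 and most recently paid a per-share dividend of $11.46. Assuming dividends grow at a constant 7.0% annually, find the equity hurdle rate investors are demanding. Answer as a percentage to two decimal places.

10.60%

Rearranging the constant-growth DDM: r = D₁/P₀ + g.
D₁ = 11.46 × (1 + 0.07) = 12.2622.
r = 12.2622 / 341.00 + 0.07 = 0.03596 + 0.07 = 0.10596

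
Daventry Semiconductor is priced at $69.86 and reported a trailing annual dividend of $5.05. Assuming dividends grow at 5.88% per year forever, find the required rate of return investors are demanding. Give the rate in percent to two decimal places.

Rearranging the constant-growth DDM: r = D₁/P₀ + g.
D₁ = 5.05 × (1 + 0.0588) = 5.3469.
r = 5.3469 / 69.86 + 0.0588 = 0.07654 + 0.0588 = 0.13534

13.53%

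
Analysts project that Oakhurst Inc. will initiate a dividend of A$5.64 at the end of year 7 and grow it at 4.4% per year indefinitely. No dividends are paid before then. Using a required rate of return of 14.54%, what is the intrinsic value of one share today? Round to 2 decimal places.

A$24.63

Deferred-dividend DDM. At t=6 the remaining stream is a growing perpetuity with first payment D_7 = 5.64.
V_6 = D_7/(r−g) = 5.64/(0.1454−0.044) = 55.6213
P₀ = V_6/(1+r)^6 = 55.6213/(1+0.1454)^6 = 24.6319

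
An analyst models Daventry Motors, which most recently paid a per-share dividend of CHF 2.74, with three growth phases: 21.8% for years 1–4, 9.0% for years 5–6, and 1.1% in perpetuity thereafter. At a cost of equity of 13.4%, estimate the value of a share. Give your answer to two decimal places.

Three-stage DDM. Project D₁…D_6; terminal Gordon value at t=6 with g = 0.011; discount at r = 0.134.
D_1 = 3.3373
D_2 = 4.0649
D_3 = 4.9510
D_4 = 6.0303
D_5 = 6.5730
D_6 = 7.1646
TV_6 = 7.2434/(0.134−0.011) = 58.8896
P₀ = Σ Dₜ/(1+r)ᵗ + TV_6/(1+r)^6 = 47.7122

CHF 47.71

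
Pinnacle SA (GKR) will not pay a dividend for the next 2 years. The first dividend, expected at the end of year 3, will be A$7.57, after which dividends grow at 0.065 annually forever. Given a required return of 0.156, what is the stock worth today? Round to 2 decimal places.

A$62.25

Deferred-dividend DDM. At t=2 the remaining stream is a growing perpetuity with first payment D_3 = 7.57.
V_2 = D_3/(r−g) = 7.57/(0.156−0.065) = 83.1868
P₀ = V_2/(1+r)^2 = 83.1868/(1+0.156)^2 = 62.2499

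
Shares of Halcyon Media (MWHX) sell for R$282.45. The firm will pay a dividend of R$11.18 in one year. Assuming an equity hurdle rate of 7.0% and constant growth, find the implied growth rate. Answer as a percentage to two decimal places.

From P₀ = D₁/(r − g), the implied growth is g = r − D₁/P₀.
g = 0.07 − 11.18/282.45 = 0.07 − 0.03958 = 0.03042

3.04%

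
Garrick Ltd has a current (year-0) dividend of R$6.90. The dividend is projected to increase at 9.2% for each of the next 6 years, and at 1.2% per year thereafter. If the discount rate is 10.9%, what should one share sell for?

Two-stage DDM. Project D₁…D_6 at 0.092, terminal growth 0.012, discount at r = 0.109.
D_1 = 7.5348
D_2 = 8.2280
D_3 = 8.9850
D_4 = 9.8116
D_5 = 10.7143
D_6 = 11.7000
Terminal value at t=6: TV = D_7/(r−g) = 11.8404/(0.109−0.012) = 122.0657
P₀ = 7.5348/(1+0.109)^1 + 8.2280/(1+0.109)^2 + 8.9850/(1+0.109)^3 + 9.8116/(1+0.109)^4 + 10.7143/(1+0.109)^5 + 11.7000/(1+0.109)^6 + 122.0657/(1+0.109)^6 = 104.8499

R$104.85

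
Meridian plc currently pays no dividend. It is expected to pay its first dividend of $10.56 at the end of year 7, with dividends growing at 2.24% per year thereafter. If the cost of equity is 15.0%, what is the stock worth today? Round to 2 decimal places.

$35.78

Deferred-dividend DDM. At t=6 the remaining stream is a growing perpetuity with first payment D_7 = 10.56.
V_6 = D_7/(r−g) = 10.56/(0.15−0.0224) = 82.7586
P₀ = V_6/(1+r)^6 = 82.7586/(1+0.15)^6 = 35.7788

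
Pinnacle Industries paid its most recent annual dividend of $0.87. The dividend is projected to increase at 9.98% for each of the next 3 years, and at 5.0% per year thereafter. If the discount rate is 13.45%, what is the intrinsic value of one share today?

$12.30

Two-stage DDM. Project D₁…D_3 at 0.0998, terminal growth 0.05, discount at r = 0.1345.
D_1 = 0.9568
D_2 = 1.0523
D_3 = 1.1573
Terminal value at t=3: TV = D_4/(r−g) = 1.2152/(0.1345−0.05) = 14.3811
P₀ = 0.9568/(1+0.1345)^1 + 1.0523/(1+0.1345)^2 + 1.1573/(1+0.1345)^3 + 14.3811/(1+0.1345)^3 = 12.3023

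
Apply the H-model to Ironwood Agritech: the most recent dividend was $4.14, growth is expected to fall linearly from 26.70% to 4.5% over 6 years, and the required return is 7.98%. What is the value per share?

$203.55

H-model: P₀ = D₀[(1+g_L) + H(g_S−g_L)]/(r−g_L), with H = 6/2 = 3.
P₀ = 4.14 × [(1+0.045) + 3×(0.267−0.045)] / (0.0798−0.045)
   = 4.14 × 1.7110 / 0.0348 = 203.5500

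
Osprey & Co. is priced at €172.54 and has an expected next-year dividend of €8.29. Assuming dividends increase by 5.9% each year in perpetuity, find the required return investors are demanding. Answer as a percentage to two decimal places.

Rearranging the constant-growth DDM: r = D₁/P₀ + g.
r = 8.2900 / 172.54 + 0.059 = 0.04805 + 0.059 = 0.10705

10.70%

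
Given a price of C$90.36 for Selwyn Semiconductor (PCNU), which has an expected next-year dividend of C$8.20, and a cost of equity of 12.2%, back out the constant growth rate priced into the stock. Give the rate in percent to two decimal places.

3.13%

From P₀ = D₁/(r − g), the implied growth is g = r − D₁/P₀.
g = 0.122 − 8.20/90.36 = 0.122 − 0.09075 = 0.03125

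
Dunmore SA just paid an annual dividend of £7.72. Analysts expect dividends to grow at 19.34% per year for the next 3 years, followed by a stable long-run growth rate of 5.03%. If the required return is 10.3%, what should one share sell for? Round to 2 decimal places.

£222.04

Two-stage DDM. Project D₁…D_3 at 0.1934, terminal growth 0.0503, discount at r = 0.103.
D_1 = 9.2130
D_2 = 10.9949
D_3 = 13.1213
Terminal value at t=3: TV = D_4/(r−g) = 13.7813/(0.103−0.0503) = 261.5039
P₀ = 9.2130/(1+0.103)^1 + 10.9949/(1+0.103)^2 + 13.1213/(1+0.103)^3 + 261.5039/(1+0.103)^3 = 222.0410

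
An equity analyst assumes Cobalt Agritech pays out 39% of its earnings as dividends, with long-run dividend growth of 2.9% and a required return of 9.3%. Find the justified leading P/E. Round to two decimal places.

6.09

Justified leading P/E = b/(r−g) = 0.39/(0.093−0.029) = 6.0937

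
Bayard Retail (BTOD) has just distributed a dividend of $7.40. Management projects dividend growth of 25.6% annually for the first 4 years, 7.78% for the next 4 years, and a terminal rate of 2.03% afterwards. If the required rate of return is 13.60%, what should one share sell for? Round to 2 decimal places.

$156.15

Three-stage DDM. Project D₁…D_8; terminal Gordon value at t=8 with g = 0.0203; discount at r = 0.136.
D_1 = 9.2944
D_2 = 11.6738
D_3 = 14.6623
D_4 = 18.4158
D_5 = 19.8485
D_6 = 21.3928
D_7 = 23.0571
D_8 = 24.8509
TV_8 = 25.3554/(0.136−0.0203) = 219.1480
P₀ = Σ Dₜ/(1+r)ᵗ + TV_8/(1+r)^8 = 156.1520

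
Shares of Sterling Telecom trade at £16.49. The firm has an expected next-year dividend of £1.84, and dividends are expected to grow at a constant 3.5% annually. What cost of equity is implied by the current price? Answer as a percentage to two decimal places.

Rearranging the constant-growth DDM: r = D₁/P₀ + g.
r = 1.8400 / 16.49 + 0.035 = 0.11158 + 0.035 = 0.14658

14.66%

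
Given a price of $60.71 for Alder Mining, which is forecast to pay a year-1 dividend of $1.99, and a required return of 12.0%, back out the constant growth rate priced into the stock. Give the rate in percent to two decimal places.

From P₀ = D₁/(r − g), the implied growth is g = r − D₁/P₀.
g = 0.12 − 1.99/60.71 = 0.12 − 0.03278 = 0.08722

8.72%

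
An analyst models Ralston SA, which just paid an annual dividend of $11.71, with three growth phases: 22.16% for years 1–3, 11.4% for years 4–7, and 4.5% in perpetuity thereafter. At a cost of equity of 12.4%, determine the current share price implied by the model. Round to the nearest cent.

Three-stage DDM. Project D₁…D_7; terminal Gordon value at t=7 with g = 0.045; discount at r = 0.124.
D_1 = 14.3049
D_2 = 17.4749
D_3 = 21.3473
D_4 = 23.7809
D_5 = 26.4920
D_6 = 29.5121
D_7 = 32.8764
TV_7 = 34.3559/(0.124−0.045) = 434.8845
P₀ = Σ Dₜ/(1+r)ᵗ + TV_7/(1+r)^7 = 292.2692

$292.27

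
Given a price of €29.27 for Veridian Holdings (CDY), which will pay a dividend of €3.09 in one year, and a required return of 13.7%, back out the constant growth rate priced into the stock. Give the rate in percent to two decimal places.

From P₀ = D₁/(r − g), the implied growth is g = r − D₁/P₀.
g = 0.137 − 3.09/29.27 = 0.137 − 0.10557 = 0.03143

3.14%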